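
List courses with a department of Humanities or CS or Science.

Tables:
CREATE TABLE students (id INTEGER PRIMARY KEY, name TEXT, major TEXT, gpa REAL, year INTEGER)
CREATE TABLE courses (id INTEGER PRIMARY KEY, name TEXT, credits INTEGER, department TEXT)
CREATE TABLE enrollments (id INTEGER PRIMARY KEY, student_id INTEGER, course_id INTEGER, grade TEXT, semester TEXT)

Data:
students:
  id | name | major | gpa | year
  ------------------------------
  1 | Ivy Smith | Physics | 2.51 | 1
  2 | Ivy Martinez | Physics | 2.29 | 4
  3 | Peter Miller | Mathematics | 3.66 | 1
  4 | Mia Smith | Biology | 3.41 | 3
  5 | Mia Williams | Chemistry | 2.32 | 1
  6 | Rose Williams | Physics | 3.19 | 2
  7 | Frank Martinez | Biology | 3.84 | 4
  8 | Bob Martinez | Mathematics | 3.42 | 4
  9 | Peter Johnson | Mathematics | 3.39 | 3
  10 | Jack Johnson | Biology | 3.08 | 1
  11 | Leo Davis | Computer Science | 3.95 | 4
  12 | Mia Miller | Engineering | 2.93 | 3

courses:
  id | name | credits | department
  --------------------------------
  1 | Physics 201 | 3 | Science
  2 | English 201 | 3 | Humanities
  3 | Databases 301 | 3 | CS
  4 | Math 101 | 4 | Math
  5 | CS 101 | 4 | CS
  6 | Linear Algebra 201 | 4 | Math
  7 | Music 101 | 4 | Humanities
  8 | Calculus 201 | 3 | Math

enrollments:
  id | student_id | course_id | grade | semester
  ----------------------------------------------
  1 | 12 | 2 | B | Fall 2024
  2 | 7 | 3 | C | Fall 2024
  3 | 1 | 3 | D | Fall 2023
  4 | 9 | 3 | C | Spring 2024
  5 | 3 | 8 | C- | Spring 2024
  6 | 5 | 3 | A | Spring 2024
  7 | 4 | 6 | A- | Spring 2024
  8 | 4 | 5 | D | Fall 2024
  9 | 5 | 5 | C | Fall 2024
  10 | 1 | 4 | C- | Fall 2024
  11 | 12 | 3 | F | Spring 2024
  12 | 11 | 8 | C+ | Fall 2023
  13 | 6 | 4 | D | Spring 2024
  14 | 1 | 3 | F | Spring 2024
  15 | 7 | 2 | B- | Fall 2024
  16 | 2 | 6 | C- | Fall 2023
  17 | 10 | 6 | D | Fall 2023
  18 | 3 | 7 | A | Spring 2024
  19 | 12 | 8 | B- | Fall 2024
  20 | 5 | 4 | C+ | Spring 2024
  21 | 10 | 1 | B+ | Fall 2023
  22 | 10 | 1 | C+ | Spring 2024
SELECT name, department FROM courses WHERE department IN ('Humanities', 'CS', 'Science')

Execution result:
name | department
Physics 201 | Science
English 201 | Humanities
Databases 301 | CS
CS 101 | CS
Music 101 | Humanities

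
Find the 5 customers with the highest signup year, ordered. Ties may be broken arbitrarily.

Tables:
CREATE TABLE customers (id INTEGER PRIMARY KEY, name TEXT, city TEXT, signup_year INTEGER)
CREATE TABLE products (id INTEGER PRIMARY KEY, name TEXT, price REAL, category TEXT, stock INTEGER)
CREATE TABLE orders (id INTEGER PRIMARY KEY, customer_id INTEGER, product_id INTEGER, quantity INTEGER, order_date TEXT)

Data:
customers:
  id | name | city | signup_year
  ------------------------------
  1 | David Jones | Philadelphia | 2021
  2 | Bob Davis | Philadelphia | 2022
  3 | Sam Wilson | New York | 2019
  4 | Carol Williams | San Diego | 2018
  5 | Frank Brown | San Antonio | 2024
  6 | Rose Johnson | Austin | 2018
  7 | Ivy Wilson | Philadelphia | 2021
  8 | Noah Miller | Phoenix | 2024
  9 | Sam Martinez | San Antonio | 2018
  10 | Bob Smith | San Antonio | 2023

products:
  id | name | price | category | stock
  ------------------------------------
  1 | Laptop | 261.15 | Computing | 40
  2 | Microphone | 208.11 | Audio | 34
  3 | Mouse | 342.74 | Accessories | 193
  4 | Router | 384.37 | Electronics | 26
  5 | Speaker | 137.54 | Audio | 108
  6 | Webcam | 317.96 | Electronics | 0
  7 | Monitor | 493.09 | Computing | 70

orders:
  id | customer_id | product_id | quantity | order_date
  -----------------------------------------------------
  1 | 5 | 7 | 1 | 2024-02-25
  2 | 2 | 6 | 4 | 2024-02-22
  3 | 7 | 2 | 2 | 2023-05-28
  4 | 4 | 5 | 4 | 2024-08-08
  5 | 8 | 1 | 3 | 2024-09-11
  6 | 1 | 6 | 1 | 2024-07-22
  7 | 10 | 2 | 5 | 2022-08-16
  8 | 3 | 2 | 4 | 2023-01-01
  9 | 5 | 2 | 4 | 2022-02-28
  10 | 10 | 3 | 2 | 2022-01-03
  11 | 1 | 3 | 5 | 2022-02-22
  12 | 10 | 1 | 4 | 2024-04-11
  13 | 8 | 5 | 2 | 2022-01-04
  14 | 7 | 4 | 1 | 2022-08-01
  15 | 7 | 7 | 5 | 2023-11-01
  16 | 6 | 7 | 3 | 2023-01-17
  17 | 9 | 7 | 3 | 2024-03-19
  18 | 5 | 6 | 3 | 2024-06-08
SELECT name, signup_year FROM customers ORDER BY signup_year DESC LIMIT 5

Execution result:
name | signup_year
Frank Brown | 2024
Noah Miller | 2024
Bob Smith | 2023
Bob Davis | 2022
David Jones | 2021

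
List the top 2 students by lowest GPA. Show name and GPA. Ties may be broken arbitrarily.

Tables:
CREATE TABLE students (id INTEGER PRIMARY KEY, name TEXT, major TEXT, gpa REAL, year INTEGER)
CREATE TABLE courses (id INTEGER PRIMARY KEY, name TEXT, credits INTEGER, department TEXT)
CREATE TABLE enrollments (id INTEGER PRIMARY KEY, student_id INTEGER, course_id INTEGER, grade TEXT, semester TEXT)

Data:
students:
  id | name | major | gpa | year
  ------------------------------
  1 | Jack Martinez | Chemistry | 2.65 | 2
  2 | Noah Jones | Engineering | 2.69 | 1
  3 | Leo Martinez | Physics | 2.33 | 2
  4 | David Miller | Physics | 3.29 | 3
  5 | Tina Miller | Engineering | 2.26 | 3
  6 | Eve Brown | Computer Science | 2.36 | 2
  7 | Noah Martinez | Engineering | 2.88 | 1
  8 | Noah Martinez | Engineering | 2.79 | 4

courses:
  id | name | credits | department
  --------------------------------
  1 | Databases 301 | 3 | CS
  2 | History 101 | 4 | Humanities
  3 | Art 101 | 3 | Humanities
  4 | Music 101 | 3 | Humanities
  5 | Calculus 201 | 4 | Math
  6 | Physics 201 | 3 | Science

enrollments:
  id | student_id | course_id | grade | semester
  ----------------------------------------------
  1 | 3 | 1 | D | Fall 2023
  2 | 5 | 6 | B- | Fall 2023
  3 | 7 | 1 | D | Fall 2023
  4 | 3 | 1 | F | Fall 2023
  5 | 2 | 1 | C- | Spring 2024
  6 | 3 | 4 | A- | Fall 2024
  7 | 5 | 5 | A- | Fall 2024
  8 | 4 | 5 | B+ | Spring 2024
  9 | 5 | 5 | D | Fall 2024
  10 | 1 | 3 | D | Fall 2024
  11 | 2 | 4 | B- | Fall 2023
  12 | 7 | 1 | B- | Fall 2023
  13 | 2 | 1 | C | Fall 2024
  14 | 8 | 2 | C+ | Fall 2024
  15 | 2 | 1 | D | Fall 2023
SELECT name, gpa FROM students ORDER BY gpa ASC LIMIT 2

Execution result:
name | gpa
Tina Miller | 2.26
Leo Martinez | 2.33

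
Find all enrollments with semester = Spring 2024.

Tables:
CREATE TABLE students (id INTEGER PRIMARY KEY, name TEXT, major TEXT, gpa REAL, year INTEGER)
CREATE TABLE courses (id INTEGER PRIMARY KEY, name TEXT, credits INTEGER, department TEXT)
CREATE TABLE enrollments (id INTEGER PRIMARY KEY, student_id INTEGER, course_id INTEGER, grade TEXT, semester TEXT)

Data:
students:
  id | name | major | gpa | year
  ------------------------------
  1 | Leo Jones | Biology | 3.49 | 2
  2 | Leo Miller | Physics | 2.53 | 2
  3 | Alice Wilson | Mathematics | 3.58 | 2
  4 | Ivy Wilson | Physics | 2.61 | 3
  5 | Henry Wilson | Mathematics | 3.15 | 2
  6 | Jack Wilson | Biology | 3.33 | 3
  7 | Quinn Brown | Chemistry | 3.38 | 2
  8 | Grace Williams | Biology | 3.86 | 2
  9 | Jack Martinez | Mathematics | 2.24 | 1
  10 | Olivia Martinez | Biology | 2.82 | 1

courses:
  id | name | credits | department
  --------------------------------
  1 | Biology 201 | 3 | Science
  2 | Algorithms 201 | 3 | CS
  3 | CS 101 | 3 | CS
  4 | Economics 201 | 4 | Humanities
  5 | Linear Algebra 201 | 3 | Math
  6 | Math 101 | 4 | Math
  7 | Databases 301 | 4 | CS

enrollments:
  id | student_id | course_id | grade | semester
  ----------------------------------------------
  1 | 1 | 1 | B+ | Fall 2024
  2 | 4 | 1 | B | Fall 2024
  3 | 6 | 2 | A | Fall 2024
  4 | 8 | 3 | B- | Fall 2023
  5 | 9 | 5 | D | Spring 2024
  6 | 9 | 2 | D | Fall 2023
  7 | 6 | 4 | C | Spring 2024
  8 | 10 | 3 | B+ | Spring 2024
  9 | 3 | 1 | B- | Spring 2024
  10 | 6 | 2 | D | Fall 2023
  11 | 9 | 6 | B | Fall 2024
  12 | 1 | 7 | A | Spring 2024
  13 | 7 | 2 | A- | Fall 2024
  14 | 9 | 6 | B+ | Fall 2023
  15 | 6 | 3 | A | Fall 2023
SELECT id, semester FROM enrollments WHERE semester = 'Spring 2024'

Execution result:
id | semester
5 | Spring 2024
7 | Spring 2024
8 | Spring 2024
9 | Spring 2024
12 | Spring 2024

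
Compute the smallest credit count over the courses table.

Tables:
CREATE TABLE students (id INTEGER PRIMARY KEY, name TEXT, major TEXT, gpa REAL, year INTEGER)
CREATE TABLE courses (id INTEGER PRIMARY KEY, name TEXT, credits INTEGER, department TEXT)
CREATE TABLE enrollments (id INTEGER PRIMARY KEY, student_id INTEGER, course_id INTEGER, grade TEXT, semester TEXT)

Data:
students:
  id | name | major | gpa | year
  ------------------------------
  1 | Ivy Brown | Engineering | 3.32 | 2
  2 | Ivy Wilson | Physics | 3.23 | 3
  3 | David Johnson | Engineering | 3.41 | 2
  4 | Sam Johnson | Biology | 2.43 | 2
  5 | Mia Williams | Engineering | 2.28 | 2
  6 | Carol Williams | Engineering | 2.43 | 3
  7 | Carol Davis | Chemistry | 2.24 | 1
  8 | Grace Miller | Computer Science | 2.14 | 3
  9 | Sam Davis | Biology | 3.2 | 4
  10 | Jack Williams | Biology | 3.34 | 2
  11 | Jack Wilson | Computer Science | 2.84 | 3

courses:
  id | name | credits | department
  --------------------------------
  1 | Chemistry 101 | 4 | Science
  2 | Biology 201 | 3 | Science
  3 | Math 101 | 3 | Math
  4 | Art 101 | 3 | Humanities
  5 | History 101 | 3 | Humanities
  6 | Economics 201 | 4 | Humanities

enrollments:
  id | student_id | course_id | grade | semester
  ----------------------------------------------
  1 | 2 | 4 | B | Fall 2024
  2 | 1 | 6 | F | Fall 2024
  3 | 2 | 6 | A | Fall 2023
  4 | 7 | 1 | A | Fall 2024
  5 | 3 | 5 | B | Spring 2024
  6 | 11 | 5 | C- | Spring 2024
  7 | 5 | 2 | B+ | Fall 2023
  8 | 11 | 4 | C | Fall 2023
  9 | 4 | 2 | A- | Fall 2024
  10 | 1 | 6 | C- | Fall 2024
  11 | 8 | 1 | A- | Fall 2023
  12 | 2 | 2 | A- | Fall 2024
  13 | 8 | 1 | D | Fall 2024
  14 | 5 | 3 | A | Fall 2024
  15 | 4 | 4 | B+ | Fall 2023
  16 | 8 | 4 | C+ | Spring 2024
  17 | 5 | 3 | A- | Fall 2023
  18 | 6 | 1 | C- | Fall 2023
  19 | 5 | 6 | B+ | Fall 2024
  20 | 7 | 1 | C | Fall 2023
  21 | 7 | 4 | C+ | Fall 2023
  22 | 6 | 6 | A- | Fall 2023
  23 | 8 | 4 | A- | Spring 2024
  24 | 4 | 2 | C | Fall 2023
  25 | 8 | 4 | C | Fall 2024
SELECT MIN(credits) FROM courses

Execution result:
3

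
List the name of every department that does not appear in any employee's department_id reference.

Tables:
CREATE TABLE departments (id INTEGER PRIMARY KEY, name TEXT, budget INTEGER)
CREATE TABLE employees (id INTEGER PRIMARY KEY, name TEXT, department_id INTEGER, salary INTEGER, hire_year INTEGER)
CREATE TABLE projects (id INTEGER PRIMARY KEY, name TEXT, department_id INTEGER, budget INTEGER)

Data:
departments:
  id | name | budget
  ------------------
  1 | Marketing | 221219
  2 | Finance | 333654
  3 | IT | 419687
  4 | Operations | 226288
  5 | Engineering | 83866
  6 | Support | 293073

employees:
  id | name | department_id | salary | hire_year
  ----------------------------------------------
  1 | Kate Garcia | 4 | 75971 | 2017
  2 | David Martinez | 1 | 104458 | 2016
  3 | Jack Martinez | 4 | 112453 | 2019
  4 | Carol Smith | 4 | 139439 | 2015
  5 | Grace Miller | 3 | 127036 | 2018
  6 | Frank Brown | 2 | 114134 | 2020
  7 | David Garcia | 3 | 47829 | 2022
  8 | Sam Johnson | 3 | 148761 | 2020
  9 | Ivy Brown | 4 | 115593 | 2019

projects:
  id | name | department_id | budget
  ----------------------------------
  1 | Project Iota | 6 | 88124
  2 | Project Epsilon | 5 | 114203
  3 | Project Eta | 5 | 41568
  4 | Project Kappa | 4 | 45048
SELECT p.name FROM departments p LEFT JOIN employees c ON c.department_id = p.id WHERE c.id IS NULL

Execution result:
name
Engineering
Support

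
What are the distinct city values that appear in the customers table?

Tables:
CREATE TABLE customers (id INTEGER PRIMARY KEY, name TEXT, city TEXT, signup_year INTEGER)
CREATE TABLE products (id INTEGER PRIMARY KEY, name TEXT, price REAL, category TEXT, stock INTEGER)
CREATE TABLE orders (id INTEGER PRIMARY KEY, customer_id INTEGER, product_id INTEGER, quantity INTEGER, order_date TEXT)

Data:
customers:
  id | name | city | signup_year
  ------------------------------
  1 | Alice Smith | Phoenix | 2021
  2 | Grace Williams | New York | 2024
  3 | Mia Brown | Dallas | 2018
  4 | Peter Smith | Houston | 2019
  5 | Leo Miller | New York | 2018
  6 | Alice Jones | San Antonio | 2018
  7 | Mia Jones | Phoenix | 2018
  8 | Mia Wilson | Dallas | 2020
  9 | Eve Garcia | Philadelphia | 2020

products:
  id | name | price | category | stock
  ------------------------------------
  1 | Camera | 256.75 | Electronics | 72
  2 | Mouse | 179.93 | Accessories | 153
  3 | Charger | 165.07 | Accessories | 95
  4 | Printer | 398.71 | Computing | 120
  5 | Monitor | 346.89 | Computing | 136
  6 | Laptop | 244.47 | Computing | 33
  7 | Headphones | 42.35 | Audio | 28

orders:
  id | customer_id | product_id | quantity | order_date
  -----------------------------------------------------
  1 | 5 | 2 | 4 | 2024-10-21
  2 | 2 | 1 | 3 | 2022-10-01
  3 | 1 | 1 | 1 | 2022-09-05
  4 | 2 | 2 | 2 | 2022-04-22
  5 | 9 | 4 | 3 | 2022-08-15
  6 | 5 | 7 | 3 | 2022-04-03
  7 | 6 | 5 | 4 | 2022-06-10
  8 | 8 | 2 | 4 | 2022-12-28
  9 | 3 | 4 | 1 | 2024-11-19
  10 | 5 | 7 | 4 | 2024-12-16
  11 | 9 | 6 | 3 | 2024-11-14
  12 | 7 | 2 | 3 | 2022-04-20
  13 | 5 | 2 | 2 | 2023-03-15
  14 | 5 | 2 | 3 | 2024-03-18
SELECT DISTINCT city FROM customers

Execution result:
city
Phoenix
New York
Dallas
Houston
San Antonio
Philadelphia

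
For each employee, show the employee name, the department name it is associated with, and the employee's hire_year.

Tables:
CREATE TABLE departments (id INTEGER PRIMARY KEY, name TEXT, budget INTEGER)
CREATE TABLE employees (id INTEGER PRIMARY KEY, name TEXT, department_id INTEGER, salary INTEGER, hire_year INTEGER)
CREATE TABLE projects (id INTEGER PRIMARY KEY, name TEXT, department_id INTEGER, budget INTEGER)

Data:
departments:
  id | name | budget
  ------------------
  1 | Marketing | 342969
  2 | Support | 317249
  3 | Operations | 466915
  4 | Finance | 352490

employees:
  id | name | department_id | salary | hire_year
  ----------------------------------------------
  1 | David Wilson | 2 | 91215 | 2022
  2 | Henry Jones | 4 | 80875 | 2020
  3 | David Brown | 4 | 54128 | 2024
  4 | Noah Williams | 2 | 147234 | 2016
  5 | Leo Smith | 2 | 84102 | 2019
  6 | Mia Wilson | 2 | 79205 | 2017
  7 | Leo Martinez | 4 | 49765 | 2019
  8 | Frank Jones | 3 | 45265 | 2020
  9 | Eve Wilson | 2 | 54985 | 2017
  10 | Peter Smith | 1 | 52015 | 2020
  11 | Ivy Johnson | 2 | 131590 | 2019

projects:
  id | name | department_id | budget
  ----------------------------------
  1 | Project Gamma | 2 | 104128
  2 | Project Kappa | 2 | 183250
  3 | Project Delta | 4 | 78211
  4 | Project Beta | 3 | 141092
SELECT c.name, p.name AS department, c.hire_year FROM employees c JOIN departments p ON c.department_id = p.id

Execution result:
name | department | hire_year
David Wilson | Support | 2022
Henry Jones | Finance | 2020
David Brown | Finance | 2024
Noah Williams | Support | 2016
Leo Smith | Support | 2019
Mia Wilson | Support | 2017
Leo Martinez | Finance | 2019
Frank Jones | Operations | 2020
Eve Wilson | Support | 2017
Peter Smith | Marketing | 2020
Ivy Johnson | Support | 2019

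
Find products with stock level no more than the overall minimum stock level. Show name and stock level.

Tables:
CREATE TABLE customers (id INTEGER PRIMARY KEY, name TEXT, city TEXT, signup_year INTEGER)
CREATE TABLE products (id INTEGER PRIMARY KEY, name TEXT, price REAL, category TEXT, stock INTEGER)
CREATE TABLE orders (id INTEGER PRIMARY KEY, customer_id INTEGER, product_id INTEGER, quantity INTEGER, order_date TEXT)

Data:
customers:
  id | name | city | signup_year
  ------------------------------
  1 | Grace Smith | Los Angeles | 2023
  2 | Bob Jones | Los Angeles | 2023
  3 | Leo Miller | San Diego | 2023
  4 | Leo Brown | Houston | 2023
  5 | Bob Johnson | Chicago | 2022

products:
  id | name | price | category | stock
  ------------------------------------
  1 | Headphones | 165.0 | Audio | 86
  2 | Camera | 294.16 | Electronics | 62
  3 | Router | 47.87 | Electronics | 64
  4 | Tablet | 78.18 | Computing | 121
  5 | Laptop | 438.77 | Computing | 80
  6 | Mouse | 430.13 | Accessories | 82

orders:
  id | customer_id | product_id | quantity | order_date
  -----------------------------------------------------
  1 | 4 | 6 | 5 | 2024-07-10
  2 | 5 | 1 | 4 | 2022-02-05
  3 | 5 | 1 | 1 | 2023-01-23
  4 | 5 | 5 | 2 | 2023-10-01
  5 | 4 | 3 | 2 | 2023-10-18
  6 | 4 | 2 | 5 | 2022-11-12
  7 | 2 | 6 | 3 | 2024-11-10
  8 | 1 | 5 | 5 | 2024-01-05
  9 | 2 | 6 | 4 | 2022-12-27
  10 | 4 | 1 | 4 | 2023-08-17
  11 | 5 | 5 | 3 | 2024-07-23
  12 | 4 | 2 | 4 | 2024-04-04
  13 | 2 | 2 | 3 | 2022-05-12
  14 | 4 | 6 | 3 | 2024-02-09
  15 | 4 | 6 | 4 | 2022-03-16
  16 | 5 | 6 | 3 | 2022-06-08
SELECT name, stock FROM products WHERE stock <= (SELECT MIN(stock) FROM products)

Execution result:
name | stock
Camera | 62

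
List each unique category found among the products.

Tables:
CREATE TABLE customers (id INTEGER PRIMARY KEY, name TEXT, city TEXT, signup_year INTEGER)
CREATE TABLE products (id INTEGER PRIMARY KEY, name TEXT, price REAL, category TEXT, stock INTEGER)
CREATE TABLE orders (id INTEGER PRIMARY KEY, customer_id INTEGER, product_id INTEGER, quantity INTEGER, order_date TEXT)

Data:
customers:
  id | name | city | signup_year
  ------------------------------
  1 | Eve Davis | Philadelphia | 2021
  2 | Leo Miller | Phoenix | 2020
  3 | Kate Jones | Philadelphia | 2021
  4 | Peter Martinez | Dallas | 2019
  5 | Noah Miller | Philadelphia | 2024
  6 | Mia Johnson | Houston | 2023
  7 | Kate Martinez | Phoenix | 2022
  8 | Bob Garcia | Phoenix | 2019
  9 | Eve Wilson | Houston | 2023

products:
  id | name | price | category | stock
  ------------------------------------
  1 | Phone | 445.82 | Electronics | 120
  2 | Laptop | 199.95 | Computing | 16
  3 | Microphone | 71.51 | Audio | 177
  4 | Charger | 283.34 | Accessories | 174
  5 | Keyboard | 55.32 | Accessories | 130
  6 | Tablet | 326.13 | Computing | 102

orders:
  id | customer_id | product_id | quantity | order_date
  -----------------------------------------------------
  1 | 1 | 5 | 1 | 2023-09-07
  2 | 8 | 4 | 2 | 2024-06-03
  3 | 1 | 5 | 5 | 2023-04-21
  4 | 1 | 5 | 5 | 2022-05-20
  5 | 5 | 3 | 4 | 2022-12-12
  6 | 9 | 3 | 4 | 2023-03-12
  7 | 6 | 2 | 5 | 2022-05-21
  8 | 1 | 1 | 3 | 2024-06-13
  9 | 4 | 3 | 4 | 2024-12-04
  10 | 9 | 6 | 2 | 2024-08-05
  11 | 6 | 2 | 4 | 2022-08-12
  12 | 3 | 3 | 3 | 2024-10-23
SELECT DISTINCT category FROM products

Execution result:
category
Electronics
Computing
Audio
Accessories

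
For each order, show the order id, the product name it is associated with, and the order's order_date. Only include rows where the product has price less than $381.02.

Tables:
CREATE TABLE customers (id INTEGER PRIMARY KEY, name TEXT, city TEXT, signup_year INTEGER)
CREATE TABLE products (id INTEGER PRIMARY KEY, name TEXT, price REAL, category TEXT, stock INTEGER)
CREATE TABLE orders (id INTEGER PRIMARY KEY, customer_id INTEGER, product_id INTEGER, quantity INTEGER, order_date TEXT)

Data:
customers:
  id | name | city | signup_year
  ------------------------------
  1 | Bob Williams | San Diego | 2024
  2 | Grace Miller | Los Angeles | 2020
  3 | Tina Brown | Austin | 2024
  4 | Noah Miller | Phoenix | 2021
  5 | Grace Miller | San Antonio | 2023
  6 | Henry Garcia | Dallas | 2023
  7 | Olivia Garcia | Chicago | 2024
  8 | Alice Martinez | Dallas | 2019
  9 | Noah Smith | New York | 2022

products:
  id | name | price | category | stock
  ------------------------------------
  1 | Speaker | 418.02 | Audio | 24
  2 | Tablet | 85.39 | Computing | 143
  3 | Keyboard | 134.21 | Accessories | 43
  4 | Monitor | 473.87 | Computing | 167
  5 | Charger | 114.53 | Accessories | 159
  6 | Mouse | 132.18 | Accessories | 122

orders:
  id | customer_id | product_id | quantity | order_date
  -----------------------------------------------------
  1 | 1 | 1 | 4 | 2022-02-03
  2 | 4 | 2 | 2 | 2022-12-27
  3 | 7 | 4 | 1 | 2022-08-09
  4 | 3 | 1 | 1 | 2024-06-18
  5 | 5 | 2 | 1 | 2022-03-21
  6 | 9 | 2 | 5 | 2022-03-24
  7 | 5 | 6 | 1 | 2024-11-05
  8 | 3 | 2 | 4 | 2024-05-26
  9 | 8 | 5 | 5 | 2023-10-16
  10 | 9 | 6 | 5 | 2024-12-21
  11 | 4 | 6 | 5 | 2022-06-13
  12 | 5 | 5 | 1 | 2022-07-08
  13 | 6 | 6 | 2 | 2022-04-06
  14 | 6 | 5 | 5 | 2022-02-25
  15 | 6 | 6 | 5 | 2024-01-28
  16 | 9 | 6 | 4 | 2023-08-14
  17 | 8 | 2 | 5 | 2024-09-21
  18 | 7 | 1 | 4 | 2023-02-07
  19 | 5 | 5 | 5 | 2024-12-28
SELECT c.id, p.name AS product, c.order_date FROM orders c JOIN products p ON c.product_id = p.id WHERE p.price < 381.02

Execution result:
id | product | order_date
2 | Tablet | 2022-12-27
5 | Tablet | 2022-03-21
6 | Tablet | 2022-03-24
7 | Mouse | 2024-11-05
8 | Tablet | 2024-05-26
9 | Charger | 2023-10-16
10 | Mouse | 2024-12-21
11 | Mouse | 2022-06-13
12 | Charger | 2022-07-08
13 | Mouse | 2022-04-06
14 | Charger | 2022-02-25
15 | Mouse | 2024-01-28
16 | Mouse | 2023-08-14
17 | Tablet | 2024-09-21
19 | Charger | 2024-12-28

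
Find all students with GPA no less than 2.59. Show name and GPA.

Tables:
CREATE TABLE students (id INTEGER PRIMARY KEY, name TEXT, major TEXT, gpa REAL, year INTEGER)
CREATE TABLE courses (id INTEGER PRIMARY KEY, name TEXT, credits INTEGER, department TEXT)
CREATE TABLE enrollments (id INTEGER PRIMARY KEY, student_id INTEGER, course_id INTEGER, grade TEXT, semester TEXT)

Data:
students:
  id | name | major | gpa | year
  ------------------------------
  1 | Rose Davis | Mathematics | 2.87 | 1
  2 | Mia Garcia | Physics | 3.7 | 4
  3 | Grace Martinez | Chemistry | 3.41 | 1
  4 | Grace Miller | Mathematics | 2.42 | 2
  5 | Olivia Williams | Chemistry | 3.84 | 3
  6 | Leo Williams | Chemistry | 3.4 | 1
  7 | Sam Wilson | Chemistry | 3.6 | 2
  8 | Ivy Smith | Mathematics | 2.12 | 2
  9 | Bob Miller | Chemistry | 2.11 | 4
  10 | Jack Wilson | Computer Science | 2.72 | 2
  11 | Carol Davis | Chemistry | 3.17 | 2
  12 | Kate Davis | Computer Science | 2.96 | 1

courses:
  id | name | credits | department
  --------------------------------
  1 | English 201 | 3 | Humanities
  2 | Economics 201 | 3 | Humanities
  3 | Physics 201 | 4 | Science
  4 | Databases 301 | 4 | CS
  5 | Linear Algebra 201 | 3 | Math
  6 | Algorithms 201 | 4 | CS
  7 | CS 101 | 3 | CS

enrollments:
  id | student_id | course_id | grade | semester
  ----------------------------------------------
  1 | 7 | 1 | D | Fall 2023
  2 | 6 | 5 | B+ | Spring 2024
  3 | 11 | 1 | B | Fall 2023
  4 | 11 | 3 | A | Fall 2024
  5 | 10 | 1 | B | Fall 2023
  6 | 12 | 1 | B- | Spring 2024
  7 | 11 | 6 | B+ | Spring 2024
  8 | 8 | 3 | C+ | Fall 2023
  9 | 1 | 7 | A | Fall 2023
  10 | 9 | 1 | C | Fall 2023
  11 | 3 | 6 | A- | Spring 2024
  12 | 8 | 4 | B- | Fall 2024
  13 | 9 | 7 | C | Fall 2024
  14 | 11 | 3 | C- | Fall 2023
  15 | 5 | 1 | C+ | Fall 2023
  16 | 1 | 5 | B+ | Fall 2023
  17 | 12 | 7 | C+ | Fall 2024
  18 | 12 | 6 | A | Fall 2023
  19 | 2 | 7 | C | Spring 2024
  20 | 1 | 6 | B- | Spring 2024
SELECT name, gpa FROM students WHERE gpa >= 2.59

Execution result:
name | gpa
Rose Davis | 2.87
Mia Garcia | 3.70
Grace Martinez | 3.41
Olivia Williams | 3.84
Leo Williams | 3.40
Sam Wilson | 3.60
Jack Wilson | 2.72
Carol Davis | 3.17
Kate Davis | 2.96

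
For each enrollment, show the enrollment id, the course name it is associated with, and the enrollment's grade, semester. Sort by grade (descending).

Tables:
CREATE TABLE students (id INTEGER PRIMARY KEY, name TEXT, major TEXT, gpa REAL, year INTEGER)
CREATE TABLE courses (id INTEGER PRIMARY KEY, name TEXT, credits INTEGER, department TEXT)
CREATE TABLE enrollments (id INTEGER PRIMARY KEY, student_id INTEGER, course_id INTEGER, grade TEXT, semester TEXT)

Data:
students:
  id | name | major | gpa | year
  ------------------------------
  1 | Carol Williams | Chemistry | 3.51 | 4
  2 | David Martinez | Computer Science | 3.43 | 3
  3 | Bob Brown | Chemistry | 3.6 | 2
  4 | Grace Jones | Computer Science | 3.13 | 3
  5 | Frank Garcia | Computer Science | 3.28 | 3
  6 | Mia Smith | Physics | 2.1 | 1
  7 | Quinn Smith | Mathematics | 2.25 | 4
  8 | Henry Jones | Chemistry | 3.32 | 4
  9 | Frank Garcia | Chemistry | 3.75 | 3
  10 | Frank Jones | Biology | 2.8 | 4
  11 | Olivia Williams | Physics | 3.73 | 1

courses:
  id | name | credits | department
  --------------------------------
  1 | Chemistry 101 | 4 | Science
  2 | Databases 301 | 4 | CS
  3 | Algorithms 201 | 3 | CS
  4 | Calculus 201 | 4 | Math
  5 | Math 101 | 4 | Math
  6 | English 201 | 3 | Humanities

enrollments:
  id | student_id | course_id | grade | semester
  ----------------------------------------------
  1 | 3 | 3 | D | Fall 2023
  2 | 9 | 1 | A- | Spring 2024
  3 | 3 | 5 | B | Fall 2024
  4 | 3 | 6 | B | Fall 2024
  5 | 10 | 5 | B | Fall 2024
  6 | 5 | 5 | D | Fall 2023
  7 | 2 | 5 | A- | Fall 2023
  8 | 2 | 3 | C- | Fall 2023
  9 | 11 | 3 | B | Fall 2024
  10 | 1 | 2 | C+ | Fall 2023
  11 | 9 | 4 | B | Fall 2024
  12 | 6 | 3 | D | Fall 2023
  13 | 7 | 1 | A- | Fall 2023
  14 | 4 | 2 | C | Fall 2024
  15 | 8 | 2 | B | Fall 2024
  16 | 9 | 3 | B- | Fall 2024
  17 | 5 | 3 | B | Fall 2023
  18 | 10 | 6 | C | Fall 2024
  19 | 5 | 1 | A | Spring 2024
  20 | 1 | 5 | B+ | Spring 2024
SELECT c.id, p.name AS course, c.grade, c.semester FROM enrollments c JOIN courses p ON c.course_id = p.id ORDER BY c.grade DESC

Execution result:
id | course | grade | semester
1 | Algorithms 201 | D | Fall 2023
6 | Math 101 | D | Fall 2023
12 | Algorithms 201 | D | Fall 2023
8 | Algorithms 201 | C- | Fall 2023
10 | Databases 301 | C+ | Fall 2023
14 | Databases 301 | C | Fall 2024
18 | English 201 | C | Fall 2024
16 | Algorithms 201 | B- | Fall 2024
20 | Math 101 | B+ | Spring 2024
3 | Math 101 | B | Fall 2024
4 | English 201 | B | Fall 2024
5 | Math 101 | B | Fall 2024
9 | Algorithms 201 | B | Fall 2024
11 | Calculus 201 | B | Fall 2024
15 | Databases 301 | B | Fall 2024
17 | Algorithms 201 | B | Fall 2023
2 | Chemistry 101 | A- | Spring 2024
7 | Math 101 | A- | Fall 2023
13 | Chemistry 101 | A- | Fall 2023
19 | Chemistry 101 | A | Spring 2024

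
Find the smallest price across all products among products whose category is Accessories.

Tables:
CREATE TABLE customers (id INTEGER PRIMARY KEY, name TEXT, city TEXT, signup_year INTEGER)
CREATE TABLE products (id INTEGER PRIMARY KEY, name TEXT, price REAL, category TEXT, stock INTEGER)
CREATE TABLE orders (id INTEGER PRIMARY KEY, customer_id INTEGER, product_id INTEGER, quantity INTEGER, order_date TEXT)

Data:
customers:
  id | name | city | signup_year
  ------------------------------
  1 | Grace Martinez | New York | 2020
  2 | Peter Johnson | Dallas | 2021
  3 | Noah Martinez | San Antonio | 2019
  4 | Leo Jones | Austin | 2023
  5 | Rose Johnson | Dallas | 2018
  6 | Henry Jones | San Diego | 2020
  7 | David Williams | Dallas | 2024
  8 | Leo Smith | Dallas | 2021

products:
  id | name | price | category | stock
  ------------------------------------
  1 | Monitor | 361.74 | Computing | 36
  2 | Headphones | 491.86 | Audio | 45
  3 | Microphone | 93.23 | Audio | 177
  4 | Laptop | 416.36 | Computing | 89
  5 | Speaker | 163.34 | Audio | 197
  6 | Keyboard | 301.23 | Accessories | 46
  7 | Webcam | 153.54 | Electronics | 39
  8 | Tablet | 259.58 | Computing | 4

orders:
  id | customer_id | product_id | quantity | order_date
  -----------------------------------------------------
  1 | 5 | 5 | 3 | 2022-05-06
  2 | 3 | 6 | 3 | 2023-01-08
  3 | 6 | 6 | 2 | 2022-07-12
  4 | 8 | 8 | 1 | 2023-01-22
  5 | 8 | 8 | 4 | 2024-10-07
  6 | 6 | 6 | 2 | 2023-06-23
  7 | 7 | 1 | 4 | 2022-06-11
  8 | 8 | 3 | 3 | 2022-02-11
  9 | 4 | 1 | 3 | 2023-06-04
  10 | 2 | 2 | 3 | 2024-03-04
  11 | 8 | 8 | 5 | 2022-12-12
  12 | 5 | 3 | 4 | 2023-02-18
SELECT MIN(price) FROM products WHERE category = 'Accessories'

Execution result:
301.23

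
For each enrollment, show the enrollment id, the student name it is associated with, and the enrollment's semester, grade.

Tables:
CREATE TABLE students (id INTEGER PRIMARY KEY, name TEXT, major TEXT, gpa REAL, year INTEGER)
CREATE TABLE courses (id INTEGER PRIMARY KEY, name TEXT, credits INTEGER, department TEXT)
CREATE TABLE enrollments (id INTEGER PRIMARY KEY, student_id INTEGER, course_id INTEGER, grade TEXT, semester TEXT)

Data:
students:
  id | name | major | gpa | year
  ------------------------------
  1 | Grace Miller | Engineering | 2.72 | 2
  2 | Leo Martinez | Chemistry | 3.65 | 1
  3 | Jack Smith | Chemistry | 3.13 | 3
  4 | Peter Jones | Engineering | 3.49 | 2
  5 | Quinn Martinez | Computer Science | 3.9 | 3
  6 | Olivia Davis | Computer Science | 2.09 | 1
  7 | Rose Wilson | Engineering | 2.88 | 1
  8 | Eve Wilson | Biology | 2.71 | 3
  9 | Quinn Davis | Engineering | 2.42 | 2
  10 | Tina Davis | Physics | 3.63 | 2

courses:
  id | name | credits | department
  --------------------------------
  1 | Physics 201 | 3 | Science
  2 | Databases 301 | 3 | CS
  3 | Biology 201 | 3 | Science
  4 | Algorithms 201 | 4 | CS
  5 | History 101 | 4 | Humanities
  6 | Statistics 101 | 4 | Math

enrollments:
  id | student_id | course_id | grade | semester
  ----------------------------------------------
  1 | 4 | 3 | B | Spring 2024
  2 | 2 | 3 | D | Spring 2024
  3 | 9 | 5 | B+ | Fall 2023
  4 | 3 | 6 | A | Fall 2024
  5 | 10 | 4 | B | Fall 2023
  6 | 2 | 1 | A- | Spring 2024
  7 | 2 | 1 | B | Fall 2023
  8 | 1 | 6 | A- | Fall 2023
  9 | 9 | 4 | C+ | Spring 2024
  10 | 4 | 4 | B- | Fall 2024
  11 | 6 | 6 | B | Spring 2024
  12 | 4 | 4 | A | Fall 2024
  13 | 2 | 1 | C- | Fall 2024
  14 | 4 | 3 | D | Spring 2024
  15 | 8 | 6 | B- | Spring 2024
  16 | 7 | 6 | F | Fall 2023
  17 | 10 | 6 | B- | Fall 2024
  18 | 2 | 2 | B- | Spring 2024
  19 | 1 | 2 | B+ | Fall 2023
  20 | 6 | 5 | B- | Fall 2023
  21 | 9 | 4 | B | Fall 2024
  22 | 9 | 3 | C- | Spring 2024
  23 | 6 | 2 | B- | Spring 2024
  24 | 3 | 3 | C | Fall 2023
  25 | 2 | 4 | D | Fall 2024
SELECT c.id, p.name AS student, c.semester, c.grade FROM enrollments c JOIN students p ON c.student_id = p.id

Execution result:
id | student | semester | grade
1 | Peter Jones | Spring 2024 | B
2 | Leo Martinez | Spring 2024 | D
3 | Quinn Davis | Fall 2023 | B+
4 | Jack Smith | Fall 2024 | A
5 | Tina Davis | Fall 2023 | B
6 | Leo Martinez | Spring 2024 | A-
7 | Leo Martinez | Fall 2023 | B
8 | Grace Miller | Fall 2023 | A-
9 | Quinn Davis | Spring 2024 | C+
10 | Peter Jones | Fall 2024 | B-
11 | Olivia Davis | Spring 2024 | B
12 | Peter Jones | Fall 2024 | A
13 | Leo Martinez | Fall 2024 | C-
14 | Peter Jones | Spring 2024 | D
15 | Eve Wilson | Spring 2024 | B-
16 | Rose Wilson | Fall 2023 | F
17 | Tina Davis | Fall 2024 | B-
18 | Leo Martinez | Spring 2024 | B-
19 | Grace Miller | Fall 2023 | B+
20 | Olivia Davis | Fall 2023 | B-
21 | Quinn Davis | Fall 2024 | B
22 | Quinn Davis | Spring 2024 | C-
23 | Olivia Davis | Spring 2024 | B-
24 | Jack Smith | Fall 2023 | C
25 | Leo Martinez | Fall 2024 | D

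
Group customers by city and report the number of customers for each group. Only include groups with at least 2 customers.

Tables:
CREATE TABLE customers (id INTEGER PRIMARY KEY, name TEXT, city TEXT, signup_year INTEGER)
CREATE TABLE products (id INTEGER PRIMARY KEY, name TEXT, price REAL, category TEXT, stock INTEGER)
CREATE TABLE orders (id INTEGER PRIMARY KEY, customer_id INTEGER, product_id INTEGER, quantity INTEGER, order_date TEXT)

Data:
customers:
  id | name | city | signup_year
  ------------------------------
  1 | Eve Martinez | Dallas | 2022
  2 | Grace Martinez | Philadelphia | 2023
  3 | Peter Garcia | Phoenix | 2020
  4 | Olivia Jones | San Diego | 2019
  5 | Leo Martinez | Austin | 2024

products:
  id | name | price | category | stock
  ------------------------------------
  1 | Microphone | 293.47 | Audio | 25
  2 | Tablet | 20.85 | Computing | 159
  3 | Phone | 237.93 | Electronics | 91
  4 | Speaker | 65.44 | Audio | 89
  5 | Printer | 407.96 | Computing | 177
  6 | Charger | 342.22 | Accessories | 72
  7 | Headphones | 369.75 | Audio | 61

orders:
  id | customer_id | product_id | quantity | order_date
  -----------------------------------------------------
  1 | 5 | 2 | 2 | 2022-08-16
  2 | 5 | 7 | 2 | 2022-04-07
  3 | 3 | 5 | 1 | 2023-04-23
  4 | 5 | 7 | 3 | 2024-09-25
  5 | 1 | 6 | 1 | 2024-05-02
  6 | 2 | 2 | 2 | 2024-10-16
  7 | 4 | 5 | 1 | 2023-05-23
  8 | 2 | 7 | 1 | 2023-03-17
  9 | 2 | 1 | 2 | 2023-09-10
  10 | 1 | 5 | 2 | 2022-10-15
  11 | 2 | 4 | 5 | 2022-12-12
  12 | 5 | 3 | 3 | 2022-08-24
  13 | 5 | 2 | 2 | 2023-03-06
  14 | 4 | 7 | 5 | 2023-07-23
SELECT city, COUNT(*) AS n FROM customers GROUP BY city HAVING COUNT(*) >= 2

Execution result:
(no rows)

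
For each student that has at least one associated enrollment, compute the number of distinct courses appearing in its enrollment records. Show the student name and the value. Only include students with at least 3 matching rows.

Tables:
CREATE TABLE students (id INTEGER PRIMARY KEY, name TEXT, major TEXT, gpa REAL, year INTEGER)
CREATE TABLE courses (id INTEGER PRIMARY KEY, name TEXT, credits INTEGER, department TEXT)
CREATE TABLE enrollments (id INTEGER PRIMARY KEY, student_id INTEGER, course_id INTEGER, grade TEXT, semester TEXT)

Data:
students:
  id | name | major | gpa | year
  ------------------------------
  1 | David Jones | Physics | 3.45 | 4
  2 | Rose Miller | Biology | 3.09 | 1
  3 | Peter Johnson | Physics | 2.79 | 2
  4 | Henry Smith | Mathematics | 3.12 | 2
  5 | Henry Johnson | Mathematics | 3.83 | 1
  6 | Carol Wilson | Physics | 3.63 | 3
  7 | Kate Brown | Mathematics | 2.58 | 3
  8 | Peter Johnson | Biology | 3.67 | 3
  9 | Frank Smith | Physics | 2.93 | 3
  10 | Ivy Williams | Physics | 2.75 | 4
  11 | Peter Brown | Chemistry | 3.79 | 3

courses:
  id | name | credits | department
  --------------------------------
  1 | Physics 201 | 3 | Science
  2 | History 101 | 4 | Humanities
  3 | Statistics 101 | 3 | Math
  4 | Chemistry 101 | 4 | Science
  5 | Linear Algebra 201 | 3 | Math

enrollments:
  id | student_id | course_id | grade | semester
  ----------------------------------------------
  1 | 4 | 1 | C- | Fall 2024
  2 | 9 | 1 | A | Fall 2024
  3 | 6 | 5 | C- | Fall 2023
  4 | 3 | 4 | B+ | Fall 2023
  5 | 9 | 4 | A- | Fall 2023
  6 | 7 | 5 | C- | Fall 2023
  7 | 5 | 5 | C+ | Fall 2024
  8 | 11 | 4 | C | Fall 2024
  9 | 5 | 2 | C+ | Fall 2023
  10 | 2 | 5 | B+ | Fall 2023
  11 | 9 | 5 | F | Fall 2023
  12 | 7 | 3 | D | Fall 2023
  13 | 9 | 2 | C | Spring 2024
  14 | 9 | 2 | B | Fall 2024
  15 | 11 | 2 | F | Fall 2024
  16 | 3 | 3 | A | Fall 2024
SELECT p.name, COUNT(DISTINCT c.course_id) AS distinct_course_count FROM enrollments c JOIN students p ON c.student_id = p.id GROUP BY p.id, p.name HAVING COUNT(*) >= 3

Execution result:
name | distinct_course_count
Frank Smith | 4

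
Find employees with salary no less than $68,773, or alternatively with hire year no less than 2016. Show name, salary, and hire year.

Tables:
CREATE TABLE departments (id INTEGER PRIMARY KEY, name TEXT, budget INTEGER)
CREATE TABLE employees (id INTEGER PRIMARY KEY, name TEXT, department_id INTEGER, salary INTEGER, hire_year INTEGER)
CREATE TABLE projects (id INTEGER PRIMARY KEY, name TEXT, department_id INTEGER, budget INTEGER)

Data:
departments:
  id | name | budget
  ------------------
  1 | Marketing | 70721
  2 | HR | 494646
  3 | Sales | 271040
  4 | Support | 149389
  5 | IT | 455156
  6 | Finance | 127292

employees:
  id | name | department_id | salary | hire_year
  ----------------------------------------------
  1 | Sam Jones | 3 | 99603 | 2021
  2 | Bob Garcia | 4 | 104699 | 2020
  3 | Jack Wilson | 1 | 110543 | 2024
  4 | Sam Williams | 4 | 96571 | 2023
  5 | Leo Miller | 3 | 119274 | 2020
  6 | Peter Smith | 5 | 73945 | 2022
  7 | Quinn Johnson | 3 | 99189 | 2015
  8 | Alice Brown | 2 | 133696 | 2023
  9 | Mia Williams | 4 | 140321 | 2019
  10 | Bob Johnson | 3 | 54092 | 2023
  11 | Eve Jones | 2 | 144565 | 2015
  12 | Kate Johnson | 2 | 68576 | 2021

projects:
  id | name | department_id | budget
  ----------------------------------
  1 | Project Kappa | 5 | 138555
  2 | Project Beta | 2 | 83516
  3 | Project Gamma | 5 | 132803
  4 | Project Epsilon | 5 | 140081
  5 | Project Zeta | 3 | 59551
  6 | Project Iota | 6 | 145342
SELECT name, salary, hire_year FROM employees WHERE salary >= 68773 OR hire_year >= 2016

Execution result:
name | salary | hire_year
Sam Jones | 99603 | 2021
Bob Garcia | 104699 | 2020
Jack Wilson | 110543 | 2024
Sam Williams | 96571 | 2023
Leo Miller | 119274 | 2020
Peter Smith | 73945 | 2022
Quinn Johnson | 99189 | 2015
Alice Brown | 133696 | 2023
Mia Williams | 140321 | 2019
Bob Johnson | 54092 | 2023
Eve Jones | 144565 | 2015
Kate Johnson | 68576 | 2021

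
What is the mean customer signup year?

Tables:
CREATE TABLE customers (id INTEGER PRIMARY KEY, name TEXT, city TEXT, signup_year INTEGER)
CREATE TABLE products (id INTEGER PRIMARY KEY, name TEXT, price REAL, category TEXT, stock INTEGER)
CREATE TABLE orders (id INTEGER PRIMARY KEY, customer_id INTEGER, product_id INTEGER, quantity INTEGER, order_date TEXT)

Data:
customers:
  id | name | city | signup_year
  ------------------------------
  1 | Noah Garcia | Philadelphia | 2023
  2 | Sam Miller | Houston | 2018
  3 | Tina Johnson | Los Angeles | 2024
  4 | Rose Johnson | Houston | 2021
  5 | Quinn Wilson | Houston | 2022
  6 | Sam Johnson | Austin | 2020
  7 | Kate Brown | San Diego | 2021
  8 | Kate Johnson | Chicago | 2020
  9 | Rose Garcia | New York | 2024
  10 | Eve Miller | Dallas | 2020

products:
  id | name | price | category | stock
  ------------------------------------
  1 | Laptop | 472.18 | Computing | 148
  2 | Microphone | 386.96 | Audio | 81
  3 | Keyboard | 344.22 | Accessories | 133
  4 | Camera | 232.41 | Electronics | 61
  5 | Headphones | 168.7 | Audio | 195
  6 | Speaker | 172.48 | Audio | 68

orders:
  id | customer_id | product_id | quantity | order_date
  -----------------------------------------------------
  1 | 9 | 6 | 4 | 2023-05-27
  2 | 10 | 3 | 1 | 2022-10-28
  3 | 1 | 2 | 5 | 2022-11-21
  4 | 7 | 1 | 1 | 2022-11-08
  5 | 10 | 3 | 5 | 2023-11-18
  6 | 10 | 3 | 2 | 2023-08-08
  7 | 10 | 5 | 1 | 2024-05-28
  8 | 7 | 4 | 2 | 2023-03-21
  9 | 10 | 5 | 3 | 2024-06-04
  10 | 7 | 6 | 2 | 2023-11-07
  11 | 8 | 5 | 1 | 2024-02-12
SELECT AVG(signup_year) FROM customers

Execution result:
2021.30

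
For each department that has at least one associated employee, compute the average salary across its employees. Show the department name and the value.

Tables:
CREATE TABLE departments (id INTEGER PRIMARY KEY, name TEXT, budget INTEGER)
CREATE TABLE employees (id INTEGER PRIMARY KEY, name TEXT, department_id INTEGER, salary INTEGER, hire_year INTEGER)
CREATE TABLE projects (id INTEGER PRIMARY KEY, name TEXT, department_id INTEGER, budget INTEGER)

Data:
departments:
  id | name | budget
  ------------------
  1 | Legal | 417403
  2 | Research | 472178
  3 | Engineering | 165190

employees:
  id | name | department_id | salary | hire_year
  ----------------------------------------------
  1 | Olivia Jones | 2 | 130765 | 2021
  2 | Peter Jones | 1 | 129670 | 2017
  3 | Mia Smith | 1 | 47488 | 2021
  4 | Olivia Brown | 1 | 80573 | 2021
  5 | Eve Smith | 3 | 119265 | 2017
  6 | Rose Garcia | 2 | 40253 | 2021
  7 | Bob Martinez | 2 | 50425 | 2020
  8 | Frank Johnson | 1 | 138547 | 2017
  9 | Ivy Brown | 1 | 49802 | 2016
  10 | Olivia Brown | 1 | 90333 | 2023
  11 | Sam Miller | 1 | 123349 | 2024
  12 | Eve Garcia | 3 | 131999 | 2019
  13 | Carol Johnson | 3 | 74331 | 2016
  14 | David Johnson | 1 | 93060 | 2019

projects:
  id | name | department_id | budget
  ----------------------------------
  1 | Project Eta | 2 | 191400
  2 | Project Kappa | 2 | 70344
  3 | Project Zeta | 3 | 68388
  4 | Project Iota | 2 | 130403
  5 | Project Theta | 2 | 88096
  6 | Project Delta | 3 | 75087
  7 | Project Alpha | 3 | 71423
SELECT p.name, AVG(c.salary) AS avg_salary FROM employees c JOIN departments p ON c.department_id = p.id GROUP BY p.id, p.name

Execution result:
name | avg_salary
Legal | 94102.75
Research | 73814.33
Engineering | 108531.67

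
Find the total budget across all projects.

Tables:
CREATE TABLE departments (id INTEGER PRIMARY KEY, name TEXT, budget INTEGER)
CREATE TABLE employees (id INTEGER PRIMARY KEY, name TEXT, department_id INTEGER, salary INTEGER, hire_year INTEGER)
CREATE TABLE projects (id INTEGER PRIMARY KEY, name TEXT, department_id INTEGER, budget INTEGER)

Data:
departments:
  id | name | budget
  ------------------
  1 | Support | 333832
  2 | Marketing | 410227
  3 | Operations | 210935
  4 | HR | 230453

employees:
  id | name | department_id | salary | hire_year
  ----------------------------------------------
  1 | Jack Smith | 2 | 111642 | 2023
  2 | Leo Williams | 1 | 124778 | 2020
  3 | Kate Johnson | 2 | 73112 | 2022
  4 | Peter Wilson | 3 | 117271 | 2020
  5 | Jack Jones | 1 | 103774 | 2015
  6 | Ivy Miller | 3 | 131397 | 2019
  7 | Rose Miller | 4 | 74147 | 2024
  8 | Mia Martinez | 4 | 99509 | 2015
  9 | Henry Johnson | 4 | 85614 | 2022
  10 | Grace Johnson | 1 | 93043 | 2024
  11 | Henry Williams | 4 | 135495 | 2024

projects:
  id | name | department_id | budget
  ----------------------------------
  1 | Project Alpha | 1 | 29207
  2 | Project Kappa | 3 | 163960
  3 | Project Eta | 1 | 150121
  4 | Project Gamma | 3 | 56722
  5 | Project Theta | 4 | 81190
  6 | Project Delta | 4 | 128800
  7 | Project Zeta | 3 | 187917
SELECT SUM(budget) FROM projects

Execution result:
797917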